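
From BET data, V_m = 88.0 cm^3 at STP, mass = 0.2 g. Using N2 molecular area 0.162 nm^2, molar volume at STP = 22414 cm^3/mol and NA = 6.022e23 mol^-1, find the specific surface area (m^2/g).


Number of moles in monolayer = V_m / 22414 = 88.0 / 22414 = 0.00392612
Number of molecules = moles * NA = 0.00392612 * 6.022e23
SA = molecules * sigma / mass
SA = (88.0 / 22414) * 6.022e23 * 0.162e-18 / 0.2
SA = 1915.1 m^2/g

1915.1


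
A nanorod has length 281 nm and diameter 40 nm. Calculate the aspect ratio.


Aspect ratio AR = length / diameter
AR = 281 / 40
AR = 7.03

7.03


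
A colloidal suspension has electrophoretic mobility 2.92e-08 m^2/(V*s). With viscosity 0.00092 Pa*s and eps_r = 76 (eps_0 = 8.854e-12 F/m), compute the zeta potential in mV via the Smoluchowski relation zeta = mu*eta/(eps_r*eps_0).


Smoluchowski equation: zeta = mu * eta / (eps_r * eps_0)
zeta = 2.92e-08 * 0.00092 / (76 * 8.854e-12)
zeta = 0.039922 V = 39.92 mV

39.92


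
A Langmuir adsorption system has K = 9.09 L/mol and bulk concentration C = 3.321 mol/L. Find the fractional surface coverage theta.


Langmuir isotherm: theta = K*C / (1 + K*C)
K*C = 9.09 * 3.321 = 30.18789
theta = 30.18789 / (1 + 30.18789) = 30.18789 / 31.18789
theta = 0.9679

0.9679


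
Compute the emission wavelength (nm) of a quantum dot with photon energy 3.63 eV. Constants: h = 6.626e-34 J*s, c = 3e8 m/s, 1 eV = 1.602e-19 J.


Convert energy: E = 3.63 eV = 3.63 * 1.602e-19 = 5.81526e-19 J
lambda = h*c / E = 6.626e-34 * 3e8 / 5.81526e-19
lambda = 3.41825e-07 m = 341.8 nm

341.8


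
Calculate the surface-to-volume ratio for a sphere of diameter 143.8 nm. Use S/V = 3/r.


Radius r = 143.8/2 = 71.9 nm
S/V = 3 / r = 3 / 71.9
S/V = 0.0417 nm^-1

0.0417


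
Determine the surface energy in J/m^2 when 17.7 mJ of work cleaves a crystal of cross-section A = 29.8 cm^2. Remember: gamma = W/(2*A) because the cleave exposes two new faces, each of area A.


Convert: A = 29.8 cm^2 = 0.00298 m^2, W = 17.7 mJ = 0.0177 J
Cleaving exposes two faces of area A, so total new surface = 2*A and gamma = W / (2*A)
gamma = 0.0177 / (2 * 0.00298)
gamma = 2.97 J/m^2

2.97


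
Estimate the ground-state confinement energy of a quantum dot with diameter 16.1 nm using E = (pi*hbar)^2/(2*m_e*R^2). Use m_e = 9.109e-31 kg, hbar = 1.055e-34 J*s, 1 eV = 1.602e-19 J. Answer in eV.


Radius R = 16.1/2 = 8.05 nm = 8.05e-09 m
E = (pi * 1.055e-34)^2 / (2 * 9.109e-31 * (8.05e-09)^2)
E(J) = 9.30491e-22
E = E(J) / 1.602e-19 = 0.0058 eV

0.0058


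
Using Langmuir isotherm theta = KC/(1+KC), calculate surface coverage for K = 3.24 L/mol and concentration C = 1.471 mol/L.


Langmuir isotherm: theta = K*C / (1 + K*C)
K*C = 3.24 * 1.471 = 4.76604
theta = 4.76604 / (1 + 4.76604) = 4.76604 / 5.76604
theta = 0.8266

0.8266


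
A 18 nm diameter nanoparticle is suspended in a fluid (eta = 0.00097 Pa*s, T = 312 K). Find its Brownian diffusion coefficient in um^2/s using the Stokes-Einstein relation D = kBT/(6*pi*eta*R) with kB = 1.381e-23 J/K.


Radius R = 18/2 = 9 nm = 9e-09 m
D = kB*T / (6*pi*eta*R)
D = 1.381e-23 * 312 / (6 * pi * 0.00097 * 9e-09)
D = 2.61838e-11 m^2/s = 26.184 um^2/s

26.184


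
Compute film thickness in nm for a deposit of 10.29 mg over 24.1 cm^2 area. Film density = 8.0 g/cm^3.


Convert: m = 10.29 mg = 1.0290e-05 kg, A = 24.1 cm^2 = 2.4100e-03 m^2, rho = 8.0 g/cm^3 = 8000 kg/m^3
t = m / (A * rho)
t = 1.0290e-05 / (2.4100e-03 * 8000)
t = 5.3371e-07 m = 533.7 nm

533.7


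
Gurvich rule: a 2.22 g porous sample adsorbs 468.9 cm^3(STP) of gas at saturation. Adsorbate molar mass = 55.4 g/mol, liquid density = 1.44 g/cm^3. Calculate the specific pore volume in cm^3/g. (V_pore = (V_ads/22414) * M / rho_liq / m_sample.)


Moles adsorbed n = V_ads / 22414 = 468.9 / 22414 = 2.091996e-02 mol
Liquid volume V_liq = n * M / rho_liq = 2.091996e-02 * 55.4 / 1.44 = 0.80484 cm^3
Specific pore volume V_pore = V_liq / m_sample = 0.80484 / 2.22
V_pore = 0.3625 cm^3/g

0.3625


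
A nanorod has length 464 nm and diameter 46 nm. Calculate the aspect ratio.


Aspect ratio AR = length / diameter
AR = 464 / 46
AR = 10.09

10.09


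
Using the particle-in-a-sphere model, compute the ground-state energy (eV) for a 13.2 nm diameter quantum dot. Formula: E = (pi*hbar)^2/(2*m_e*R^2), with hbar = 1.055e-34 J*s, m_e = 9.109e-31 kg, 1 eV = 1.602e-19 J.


Radius R = 13.2/2 = 6.6 nm = 6.6e-09 m
E = (pi * 1.055e-34)^2 / (2 * 9.109e-31 * (6.6e-09)^2)
E(J) = 1.38425e-21
E = E(J) / 1.602e-19 = 0.0086 eV

0.0086


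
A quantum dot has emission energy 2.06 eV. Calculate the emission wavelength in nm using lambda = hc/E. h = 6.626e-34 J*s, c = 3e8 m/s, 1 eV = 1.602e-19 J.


Convert energy: E = 2.06 eV = 2.06 * 1.602e-19 = 3.30012e-19 J
lambda = h*c / E = 6.626e-34 * 3e8 / 3.30012e-19
lambda = 6.02342e-07 m = 602.3 nm

602.3


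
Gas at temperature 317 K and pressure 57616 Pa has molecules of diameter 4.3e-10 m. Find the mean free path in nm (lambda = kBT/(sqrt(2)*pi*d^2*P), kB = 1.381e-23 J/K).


Mean free path: lambda = kB*T / (sqrt(2) * pi * d^2 * P)
lambda = 1.381e-23 * 317 / (sqrt(2) * pi * (4.3e-10)^2 * 57616)
lambda = 9.24928e-08 m
lambda = 92.49 nm

92.49


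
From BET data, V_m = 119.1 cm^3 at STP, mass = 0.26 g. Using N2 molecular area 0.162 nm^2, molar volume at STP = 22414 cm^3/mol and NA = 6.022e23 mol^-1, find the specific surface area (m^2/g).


Number of moles in monolayer = V_m / 22414 = 119.1 / 22414 = 0.00531364
Number of molecules = moles * NA = 0.00531364 * 6.022e23
SA = molecules * sigma / mass
SA = (119.1 / 22414) * 6.022e23 * 0.162e-18 / 0.26
SA = 1993.8 m^2/g

1993.8


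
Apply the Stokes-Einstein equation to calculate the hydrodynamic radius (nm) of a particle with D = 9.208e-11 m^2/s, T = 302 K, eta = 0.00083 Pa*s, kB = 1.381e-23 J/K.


Stokes-Einstein: R = kB*T / (6*pi*eta*D)
R = 1.381e-23 * 302 / (6 * pi * 0.00083 * 9.208e-11)
R = 2.89505e-09 m = 2.9 nm

2.9


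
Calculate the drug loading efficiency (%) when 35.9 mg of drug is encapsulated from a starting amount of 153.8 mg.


Drug loading efficiency = (drug loaded / drug initial) * 100
DLE = 35.9 / 153.8 * 100
DLE = 0.2334 * 100
DLE = 23.34%

23.34


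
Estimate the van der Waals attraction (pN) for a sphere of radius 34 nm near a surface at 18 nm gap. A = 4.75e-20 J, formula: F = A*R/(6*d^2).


Convert to SI: R = 34 nm = 3.4e-08 m, d = 18 nm = 1.8e-08 m
F = A * R / (6 * d^2)
F = 4.75e-20 * 3.4e-08 / (6 * (1.8e-08)^2)
F = 8.30761e-13 N = 0.831 pN

0.831


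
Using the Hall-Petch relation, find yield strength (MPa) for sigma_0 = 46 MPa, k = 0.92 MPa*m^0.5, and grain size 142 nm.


d = 142 nm = 1.42e-07 m
sqrt(d) = 0.0003768289
Hall-Petch contribution = k / sqrt(d) = 0.92 / 0.0003768289 = 2441.4 MPa
sigma = sigma_0 + k/sqrt(d) = 46 + 2441.4 = 2487.4 MPa

2487.4


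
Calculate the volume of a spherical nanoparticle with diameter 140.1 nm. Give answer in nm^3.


Radius r = 140.1/2 = 70.05 nm
Volume V = (4/3) * pi * r^3
V = (4/3) * pi * (70.05)^3
V = 1439836.0 nm^3

1439836.0


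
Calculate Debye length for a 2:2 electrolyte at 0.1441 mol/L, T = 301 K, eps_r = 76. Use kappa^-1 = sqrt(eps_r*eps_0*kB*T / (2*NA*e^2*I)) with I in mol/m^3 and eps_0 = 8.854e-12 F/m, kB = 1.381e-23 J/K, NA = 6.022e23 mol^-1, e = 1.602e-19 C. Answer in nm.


Ionic strength I = 0.1441 * 2^2 * 1000 = 576.4 mol/m^3
kappa^-1 = sqrt(76 * 8.854e-12 * 1.381e-23 * 301 / (2 * 6.022e23 * (1.602e-19)^2 * 576.4))
kappa^-1 = 0.396 nm

0.396


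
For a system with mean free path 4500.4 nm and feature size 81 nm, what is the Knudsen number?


Knudsen number Kn = lambda / L
Kn = 4500.4 / 81
Kn = 55.5605

55.5605


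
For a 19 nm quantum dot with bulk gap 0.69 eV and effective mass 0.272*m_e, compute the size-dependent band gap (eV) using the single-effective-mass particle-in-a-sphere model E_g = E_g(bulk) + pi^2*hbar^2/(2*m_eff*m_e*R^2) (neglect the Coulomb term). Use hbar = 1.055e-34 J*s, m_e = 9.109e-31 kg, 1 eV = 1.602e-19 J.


Radius R = 19/2 nm = 9.5e-09 m
Confinement energy dE = pi^2 * hbar^2 / (2 * m_eff * m_e * R^2)
dE = pi^2 * (1.055e-34)^2 / (2 * 0.272 * 9.109e-31 * (9.5e-09)^2) J, divided by 1.602e-19 J/eV
dE = 0.0153 eV
Total band gap = E_g(bulk) + dE = 0.69 + 0.0153 = 0.7053 eV

0.7053


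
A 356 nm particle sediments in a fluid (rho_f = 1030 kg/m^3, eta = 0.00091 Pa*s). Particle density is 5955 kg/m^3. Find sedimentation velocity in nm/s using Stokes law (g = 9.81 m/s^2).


Radius R = 356/2 nm = 1.78e-07 m
Density difference = 5955 - 1030 = 4925 kg/m^3
v = 2 * R^2 * (rho_p - rho_f) * g / (9 * eta)
v = 2 * (1.78e-07)^2 * 4925 * 9.81 / (9 * 0.00091)
v = 3.73819e-07 m/s = 373.819 nm/s

373.819


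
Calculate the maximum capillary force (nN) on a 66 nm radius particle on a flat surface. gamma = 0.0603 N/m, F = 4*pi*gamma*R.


Convert radius: R = 66 nm = 6.6e-08 m
F = 4 * pi * gamma * R
F = 4 * pi * 0.0603 * 6.6e-08
F = 5.00116e-08 N = 50.0116 nN

50.0116


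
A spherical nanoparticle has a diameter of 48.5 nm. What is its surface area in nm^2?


Radius r = 48.5/2 = 24.25 nm
Surface area SA = 4 * pi * r^2
SA = 4 * pi * (24.25)^2
SA = 7389.81 nm^2

7389.81


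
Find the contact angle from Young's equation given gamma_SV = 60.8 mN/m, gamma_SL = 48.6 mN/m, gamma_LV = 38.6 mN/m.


cos(theta) = (gamma_SV - gamma_SL) / gamma_LV
cos(theta) = (60.8 - 48.6) / 38.6
cos(theta) = 0.316062
theta = arccos(0.316062) = 71.58 degrees

71.58


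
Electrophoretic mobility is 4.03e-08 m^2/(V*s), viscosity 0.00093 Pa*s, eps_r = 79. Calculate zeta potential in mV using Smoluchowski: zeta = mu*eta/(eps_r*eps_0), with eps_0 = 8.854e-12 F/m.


Smoluchowski equation: zeta = mu * eta / (eps_r * eps_0)
zeta = 4.03e-08 * 0.00093 / (79 * 8.854e-12)
zeta = 0.053582 V = 53.58 mV

53.58


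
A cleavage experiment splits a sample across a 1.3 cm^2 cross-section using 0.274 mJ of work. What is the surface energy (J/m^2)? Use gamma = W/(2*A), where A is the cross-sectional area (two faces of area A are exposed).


Convert: A = 1.3 cm^2 = 0.00013 m^2, W = 0.274 mJ = 0.000274 J
Cleaving exposes two faces of area A, so total new surface = 2*A and gamma = W / (2*A)
gamma = 0.000274 / (2 * 0.00013)
gamma = 1.054 J/m^2

1.054


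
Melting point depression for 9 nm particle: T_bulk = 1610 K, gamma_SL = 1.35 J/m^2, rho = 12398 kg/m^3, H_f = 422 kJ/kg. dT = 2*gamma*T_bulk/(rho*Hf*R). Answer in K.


Radius R = 9/2 = 4.5 nm = 4.5e-09 m
Convert H_f = 422 kJ/kg = 422000 J/kg
dT = 2 * gamma_SL * T_bulk / (rho * H_f * R)
dT = 2 * 1.35 * 1610 / (12398 * 422000 * 4.5e-09)
dT = 184.6 K

184.6


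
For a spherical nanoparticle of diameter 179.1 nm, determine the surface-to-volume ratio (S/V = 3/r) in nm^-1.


Radius r = 179.1/2 = 89.55 nm
S/V = 3 / r = 3 / 89.55
S/V = 0.0335 nm^-1

0.0335


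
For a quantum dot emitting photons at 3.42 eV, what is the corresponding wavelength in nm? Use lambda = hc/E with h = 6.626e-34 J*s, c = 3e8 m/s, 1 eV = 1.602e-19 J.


Convert energy: E = 3.42 eV = 3.42 * 1.602e-19 = 5.47884e-19 J
lambda = h*c / E = 6.626e-34 * 3e8 / 5.47884e-19
lambda = 3.62814e-07 m = 362.8 nm

362.8


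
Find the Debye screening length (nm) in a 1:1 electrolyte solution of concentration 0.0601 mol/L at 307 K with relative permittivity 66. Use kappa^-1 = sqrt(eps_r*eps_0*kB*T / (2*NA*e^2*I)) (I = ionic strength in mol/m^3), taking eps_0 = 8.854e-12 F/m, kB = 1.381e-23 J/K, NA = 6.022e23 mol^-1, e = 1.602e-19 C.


Ionic strength I = 0.0601 * 1^2 * 1000 = 60.1 mol/m^3
kappa^-1 = sqrt(66 * 8.854e-12 * 1.381e-23 * 307 / (2 * 6.022e23 * (1.602e-19)^2 * 60.1))
kappa^-1 = 1.155 nm

1.155


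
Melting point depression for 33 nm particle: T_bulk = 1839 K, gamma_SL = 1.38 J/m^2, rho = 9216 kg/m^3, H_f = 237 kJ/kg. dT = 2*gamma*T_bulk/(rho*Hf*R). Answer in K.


Radius R = 33/2 = 16.5 nm = 1.65e-08 m
Convert H_f = 237 kJ/kg = 237000 J/kg
dT = 2 * gamma_SL * T_bulk / (rho * H_f * R)
dT = 2 * 1.38 * 1839 / (9216 * 237000 * 1.65e-08)
dT = 140.8 K

140.8


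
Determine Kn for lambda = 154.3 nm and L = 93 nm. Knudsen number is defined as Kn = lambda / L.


Knudsen number Kn = lambda / L
Kn = 154.3 / 93
Kn = 1.6591

1.6591


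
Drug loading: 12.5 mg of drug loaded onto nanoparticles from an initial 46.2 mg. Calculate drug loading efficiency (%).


Drug loading efficiency = (drug loaded / drug initial) * 100
DLE = 12.5 / 46.2 * 100
DLE = 0.2706 * 100
DLE = 27.06%

27.06


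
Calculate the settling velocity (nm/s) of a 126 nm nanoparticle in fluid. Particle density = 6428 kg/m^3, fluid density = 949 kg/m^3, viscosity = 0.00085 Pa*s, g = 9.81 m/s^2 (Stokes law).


Radius R = 126/2 nm = 6.3e-08 m
Density difference = 6428 - 949 = 5479 kg/m^3
v = 2 * R^2 * (rho_p - rho_f) * g / (9 * eta)
v = 2 * (6.3e-08)^2 * 5479 * 9.81 / (9 * 0.00085)
v = 5.57725e-08 m/s = 55.7725 nm/s

55.7725


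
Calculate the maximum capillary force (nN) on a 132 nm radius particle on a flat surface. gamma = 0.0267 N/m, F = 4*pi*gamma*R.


Convert radius: R = 132 nm = 1.32e-07 m
F = 4 * pi * gamma * R
F = 4 * pi * 0.0267 * 1.32e-07
F = 4.42889e-08 N = 44.2889 nN

44.2889


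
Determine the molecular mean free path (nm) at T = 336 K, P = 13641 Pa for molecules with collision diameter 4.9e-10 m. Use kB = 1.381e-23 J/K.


Mean free path: lambda = kB*T / (sqrt(2) * pi * d^2 * P)
lambda = 1.381e-23 * 336 / (sqrt(2) * pi * (4.9e-10)^2 * 13641)
lambda = 3.18882e-07 m
lambda = 318.88 nm

318.88


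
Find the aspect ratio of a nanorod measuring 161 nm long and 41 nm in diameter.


Aspect ratio AR = length / diameter
AR = 161 / 41
AR = 3.93

3.93


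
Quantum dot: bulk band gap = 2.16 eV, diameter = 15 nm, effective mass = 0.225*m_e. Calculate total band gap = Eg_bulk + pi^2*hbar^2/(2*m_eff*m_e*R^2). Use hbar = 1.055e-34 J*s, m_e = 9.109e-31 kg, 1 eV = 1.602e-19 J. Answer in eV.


Radius R = 15/2 nm = 7.5e-09 m
Confinement energy dE = pi^2 * hbar^2 / (2 * m_eff * m_e * R^2)
dE = pi^2 * (1.055e-34)^2 / (2 * 0.225 * 9.109e-31 * (7.5e-09)^2) J, divided by 1.602e-19 J/eV
dE = 0.0297 eV
Total band gap = E_g(bulk) + dE = 2.16 + 0.0297 = 2.1897 eV

2.1897


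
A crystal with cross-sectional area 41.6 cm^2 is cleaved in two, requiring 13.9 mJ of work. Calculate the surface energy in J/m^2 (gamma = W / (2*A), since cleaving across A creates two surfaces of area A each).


Convert: A = 41.6 cm^2 = 0.00416 m^2, W = 13.9 mJ = 0.0139 J
Cleaving exposes two faces of area A, so total new surface = 2*A and gamma = W / (2*A)
gamma = 0.0139 / (2 * 0.00416)
gamma = 1.671 J/m^2

1.671


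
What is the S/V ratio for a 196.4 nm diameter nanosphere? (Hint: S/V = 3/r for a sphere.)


Radius r = 196.4/2 = 98.2 nm
S/V = 3 / r = 3 / 98.2
S/V = 0.0305 nm^-1

0.0305


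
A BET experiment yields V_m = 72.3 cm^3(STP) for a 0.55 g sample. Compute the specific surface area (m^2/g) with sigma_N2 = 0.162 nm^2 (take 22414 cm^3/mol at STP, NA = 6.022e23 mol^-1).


Number of moles in monolayer = V_m / 22414 = 72.3 / 22414 = 0.00322566
Number of molecules = moles * NA = 0.00322566 * 6.022e23
SA = molecules * sigma / mass
SA = (72.3 / 22414) * 6.022e23 * 0.162e-18 / 0.55
SA = 572.2 m^2/g

572.2


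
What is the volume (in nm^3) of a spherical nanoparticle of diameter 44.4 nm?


Radius r = 44.4/2 = 22.2 nm
Volume V = (4/3) * pi * r^3
V = (4/3) * pi * (22.2)^3
V = 45829.75 nm^3

45829.75


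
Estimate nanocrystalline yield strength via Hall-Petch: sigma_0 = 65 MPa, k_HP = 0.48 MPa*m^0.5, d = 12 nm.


d = 12 nm = 1.2e-08 m
sqrt(d) = 0.0001095445
Hall-Petch contribution = k / sqrt(d) = 0.48 / 0.0001095445 = 4381.8 MPa
sigma = sigma_0 + k/sqrt(d) = 65 + 4381.8 = 4446.8 MPa

4446.8


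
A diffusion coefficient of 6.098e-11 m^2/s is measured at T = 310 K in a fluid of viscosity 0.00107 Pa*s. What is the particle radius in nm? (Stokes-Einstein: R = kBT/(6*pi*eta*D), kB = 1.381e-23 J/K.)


Stokes-Einstein: R = kB*T / (6*pi*eta*D)
R = 1.381e-23 * 310 / (6 * pi * 0.00107 * 6.098e-11)
R = 3.48083e-09 m = 3.48 nm

3.48


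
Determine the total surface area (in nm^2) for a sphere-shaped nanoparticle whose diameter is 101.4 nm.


Radius r = 101.4/2 = 50.7 nm
Surface area SA = 4 * pi * r^2
SA = 4 * pi * (50.7)^2
SA = 32301.73 nm^2

32301.73


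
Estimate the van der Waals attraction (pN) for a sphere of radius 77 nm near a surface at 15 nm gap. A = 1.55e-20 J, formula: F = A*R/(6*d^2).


Convert to SI: R = 77 nm = 7.7e-08 m, d = 15 nm = 1.5e-08 m
F = A * R / (6 * d^2)
F = 1.55e-20 * 7.7e-08 / (6 * (1.5e-08)^2)
F = 8.84074e-13 N = 0.884 pN

0.884


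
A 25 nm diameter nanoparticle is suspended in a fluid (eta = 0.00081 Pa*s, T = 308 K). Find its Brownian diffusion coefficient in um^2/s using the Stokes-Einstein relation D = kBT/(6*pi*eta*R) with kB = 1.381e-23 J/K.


Radius R = 25/2 = 12.5 nm = 1.25e-08 m
D = kB*T / (6*pi*eta*R)
D = 1.381e-23 * 308 / (6 * pi * 0.00081 * 1.25e-08)
D = 2.22868e-11 m^2/s = 22.287 um^2/s

22.287


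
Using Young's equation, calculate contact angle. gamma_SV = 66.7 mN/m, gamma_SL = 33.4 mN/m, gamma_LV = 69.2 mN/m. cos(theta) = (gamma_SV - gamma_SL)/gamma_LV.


cos(theta) = (gamma_SV - gamma_SL) / gamma_LV
cos(theta) = (66.7 - 33.4) / 69.2
cos(theta) = 0.481214
theta = arccos(0.481214) = 61.24 degrees

61.24


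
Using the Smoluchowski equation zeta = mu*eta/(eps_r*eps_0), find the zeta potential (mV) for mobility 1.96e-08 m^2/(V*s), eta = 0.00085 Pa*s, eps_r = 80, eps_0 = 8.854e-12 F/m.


Smoluchowski equation: zeta = mu * eta / (eps_r * eps_0)
zeta = 1.96e-08 * 0.00085 / (80 * 8.854e-12)
zeta = 0.02352 V = 23.52 mV

23.52


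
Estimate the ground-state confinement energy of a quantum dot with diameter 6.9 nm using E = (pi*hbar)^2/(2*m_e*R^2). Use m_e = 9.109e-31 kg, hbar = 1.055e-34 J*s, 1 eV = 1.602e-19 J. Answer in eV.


Radius R = 6.9/2 = 3.45 nm = 3.45e-09 m
E = (pi * 1.055e-34)^2 / (2 * 9.109e-31 * (3.45e-09)^2)
E(J) = 5.06601e-21
E = E(J) / 1.602e-19 = 0.0316 eV

0.0316


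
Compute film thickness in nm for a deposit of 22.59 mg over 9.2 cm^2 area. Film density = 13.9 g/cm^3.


Convert: m = 22.59 mg = 2.2590e-05 kg, A = 9.2 cm^2 = 9.2000e-04 m^2, rho = 13.9 g/cm^3 = 13900 kg/m^3
t = m / (A * rho)
t = 2.2590e-05 / (9.2000e-04 * 13900)
t = 1.7665e-06 m = 1766.5 nm

1766.5


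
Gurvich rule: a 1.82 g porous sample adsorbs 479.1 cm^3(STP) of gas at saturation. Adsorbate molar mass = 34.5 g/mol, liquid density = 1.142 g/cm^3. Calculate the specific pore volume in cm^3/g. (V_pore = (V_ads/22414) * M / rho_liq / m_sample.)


Moles adsorbed n = V_ads / 22414 = 479.1 / 22414 = 2.137503e-02 mol
Liquid volume V_liq = n * M / rho_liq = 2.137503e-02 * 34.5 / 1.142 = 0.64574 cm^3
Specific pore volume V_pore = V_liq / m_sample = 0.64574 / 1.82
V_pore = 0.3548 cm^3/g

0.3548


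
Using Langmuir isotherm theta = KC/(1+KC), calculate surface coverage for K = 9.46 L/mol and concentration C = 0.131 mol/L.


Langmuir isotherm: theta = K*C / (1 + K*C)
K*C = 9.46 * 0.131 = 1.23926
theta = 1.23926 / (1 + 1.23926) = 1.23926 / 2.23926
theta = 0.5534

0.5534


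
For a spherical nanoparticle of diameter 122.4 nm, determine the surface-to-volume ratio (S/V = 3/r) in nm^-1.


Radius r = 122.4/2 = 61.2 nm
S/V = 3 / r = 3 / 61.2
S/V = 0.049 nm^-1

0.049


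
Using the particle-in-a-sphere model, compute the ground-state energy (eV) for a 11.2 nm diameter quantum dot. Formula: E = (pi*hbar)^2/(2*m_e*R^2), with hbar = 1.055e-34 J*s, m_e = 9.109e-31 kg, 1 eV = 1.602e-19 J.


Radius R = 11.2/2 = 5.6 nm = 5.6e-09 m
E = (pi * 1.055e-34)^2 / (2 * 9.109e-31 * (5.6e-09)^2)
E(J) = 1.92277e-21
E = E(J) / 1.602e-19 = 0.012 eV

0.012


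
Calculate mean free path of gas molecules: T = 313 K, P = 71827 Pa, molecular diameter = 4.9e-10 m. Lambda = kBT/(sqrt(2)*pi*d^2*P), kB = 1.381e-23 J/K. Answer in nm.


Mean free path: lambda = kB*T / (sqrt(2) * pi * d^2 * P)
lambda = 1.381e-23 * 313 / (sqrt(2) * pi * (4.9e-10)^2 * 71827)
lambda = 5.64148e-08 m
lambda = 56.41 nm

56.41


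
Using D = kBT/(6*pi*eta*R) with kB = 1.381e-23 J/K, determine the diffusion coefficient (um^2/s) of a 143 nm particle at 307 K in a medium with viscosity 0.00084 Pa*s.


Radius R = 143/2 = 71.5 nm = 7.15e-08 m
D = kB*T / (6*pi*eta*R)
D = 1.381e-23 * 307 / (6 * pi * 0.00084 * 7.15e-08)
D = 3.74495e-12 m^2/s = 3.745 um^2/s

3.745


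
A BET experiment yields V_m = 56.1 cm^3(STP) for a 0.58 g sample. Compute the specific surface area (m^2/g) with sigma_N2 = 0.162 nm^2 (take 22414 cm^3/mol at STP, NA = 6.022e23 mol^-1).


Number of moles in monolayer = V_m / 22414 = 56.1 / 22414 = 0.0025029
Number of molecules = moles * NA = 0.0025029 * 6.022e23
SA = molecules * sigma / mass
SA = (56.1 / 22414) * 6.022e23 * 0.162e-18 / 0.58
SA = 421.0 m^2/g

421.0


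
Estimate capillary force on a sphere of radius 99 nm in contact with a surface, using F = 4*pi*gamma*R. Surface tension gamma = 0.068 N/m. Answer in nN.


Convert radius: R = 99 nm = 9.9e-08 m
F = 4 * pi * gamma * R
F = 4 * pi * 0.068 * 9.9e-08
F = 8.45968e-08 N = 84.5968 nN

84.5968


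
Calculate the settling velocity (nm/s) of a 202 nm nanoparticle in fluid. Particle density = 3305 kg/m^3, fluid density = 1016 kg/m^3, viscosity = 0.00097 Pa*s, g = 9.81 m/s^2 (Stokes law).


Radius R = 202/2 nm = 1.01e-07 m
Density difference = 3305 - 1016 = 2289 kg/m^3
v = 2 * R^2 * (rho_p - rho_f) * g / (9 * eta)
v = 2 * (1.01e-07)^2 * 2289 * 9.81 / (9 * 0.00097)
v = 5.24775e-08 m/s = 52.4775 nm/s

52.4775


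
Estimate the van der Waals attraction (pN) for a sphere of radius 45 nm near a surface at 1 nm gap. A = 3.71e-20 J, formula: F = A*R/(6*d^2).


Convert to SI: R = 45 nm = 4.5e-08 m, d = 1 nm = 1e-09 m
F = A * R / (6 * d^2)
F = 3.71e-20 * 4.5e-08 / (6 * (1e-09)^2)
F = 2.7825e-10 N = 278.25 pN

278.25


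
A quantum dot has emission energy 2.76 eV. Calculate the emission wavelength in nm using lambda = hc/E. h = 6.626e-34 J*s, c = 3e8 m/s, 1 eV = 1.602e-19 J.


Convert energy: E = 2.76 eV = 2.76 * 1.602e-19 = 4.42152e-19 J
lambda = h*c / E = 6.626e-34 * 3e8 / 4.42152e-19
lambda = 4.49574e-07 m = 449.6 nm

449.6


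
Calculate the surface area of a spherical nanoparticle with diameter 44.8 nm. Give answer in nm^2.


Radius r = 44.8/2 = 22.4 nm
Surface area SA = 4 * pi * r^2
SA = 4 * pi * (22.4)^2
SA = 6305.3 nm^2

6305.3


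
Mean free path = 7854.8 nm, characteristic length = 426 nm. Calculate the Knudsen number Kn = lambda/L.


Knudsen number Kn = lambda / L
Kn = 7854.8 / 426
Kn = 18.4385

18.4385


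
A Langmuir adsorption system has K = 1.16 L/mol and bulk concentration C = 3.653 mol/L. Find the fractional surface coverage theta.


Langmuir isotherm: theta = K*C / (1 + K*C)
K*C = 1.16 * 3.653 = 4.23748
theta = 4.23748 / (1 + 4.23748) = 4.23748 / 5.23748
theta = 0.8091

0.8091


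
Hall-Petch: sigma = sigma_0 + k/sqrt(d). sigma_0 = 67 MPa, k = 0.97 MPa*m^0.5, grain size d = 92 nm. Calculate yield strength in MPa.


d = 92 nm = 9.2e-08 m
sqrt(d) = 0.000303315
Hall-Petch contribution = k / sqrt(d) = 0.97 / 0.000303315 = 3198.0 MPa
sigma = sigma_0 + k/sqrt(d) = 67 + 3198.0 = 3265.0 MPa

3265.0


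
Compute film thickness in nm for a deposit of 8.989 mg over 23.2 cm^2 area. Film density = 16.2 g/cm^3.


Convert: m = 8.989 mg = 8.9890e-06 kg, A = 23.2 cm^2 = 2.3200e-03 m^2, rho = 16.2 g/cm^3 = 16200 kg/m^3
t = m / (A * rho)
t = 8.9890e-06 / (2.3200e-03 * 16200)
t = 2.3917e-07 m = 239.2 nm

239.2


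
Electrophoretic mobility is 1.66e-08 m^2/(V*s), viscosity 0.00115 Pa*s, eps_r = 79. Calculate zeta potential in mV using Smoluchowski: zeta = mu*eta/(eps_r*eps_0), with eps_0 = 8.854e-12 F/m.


Smoluchowski equation: zeta = mu * eta / (eps_r * eps_0)
zeta = 1.66e-08 * 0.00115 / (79 * 8.854e-12)
zeta = 0.027292 V = 27.29 mV

27.29


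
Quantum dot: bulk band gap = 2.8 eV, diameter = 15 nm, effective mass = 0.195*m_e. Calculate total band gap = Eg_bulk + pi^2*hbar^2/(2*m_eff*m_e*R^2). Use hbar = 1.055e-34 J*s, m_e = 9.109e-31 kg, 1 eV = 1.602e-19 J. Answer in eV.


Radius R = 15/2 nm = 7.5e-09 m
Confinement energy dE = pi^2 * hbar^2 / (2 * m_eff * m_e * R^2)
dE = pi^2 * (1.055e-34)^2 / (2 * 0.195 * 9.109e-31 * (7.5e-09)^2) J, divided by 1.602e-19 J/eV
dE = 0.0343 eV
Total band gap = E_g(bulk) + dE = 2.8 + 0.0343 = 2.8343 eV

2.8343


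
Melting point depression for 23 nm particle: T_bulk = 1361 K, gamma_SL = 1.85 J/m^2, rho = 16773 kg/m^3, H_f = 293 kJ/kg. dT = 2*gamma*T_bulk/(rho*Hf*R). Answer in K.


Radius R = 23/2 = 11.5 nm = 1.15e-08 m
Convert H_f = 293 kJ/kg = 293000 J/kg
dT = 2 * gamma_SL * T_bulk / (rho * H_f * R)
dT = 2 * 1.85 * 1361 / (16773 * 293000 * 1.15e-08)
dT = 89.1 K

89.1


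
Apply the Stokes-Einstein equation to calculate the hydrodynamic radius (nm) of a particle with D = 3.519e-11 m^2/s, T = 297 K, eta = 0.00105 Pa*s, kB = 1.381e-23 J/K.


Stokes-Einstein: R = kB*T / (6*pi*eta*D)
R = 1.381e-23 * 297 / (6 * pi * 0.00105 * 3.519e-11)
R = 5.88898e-09 m = 5.89 nm

5.89


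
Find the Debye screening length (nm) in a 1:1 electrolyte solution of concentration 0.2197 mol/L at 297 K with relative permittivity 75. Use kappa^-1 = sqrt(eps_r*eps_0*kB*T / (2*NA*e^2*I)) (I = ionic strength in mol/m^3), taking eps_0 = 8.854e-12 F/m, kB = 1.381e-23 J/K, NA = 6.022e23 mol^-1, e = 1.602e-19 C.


Ionic strength I = 0.2197 * 1^2 * 1000 = 219.7 mol/m^3
kappa^-1 = sqrt(75 * 8.854e-12 * 1.381e-23 * 297 / (2 * 6.022e23 * (1.602e-19)^2 * 219.7))
kappa^-1 = 0.633 nm

0.633


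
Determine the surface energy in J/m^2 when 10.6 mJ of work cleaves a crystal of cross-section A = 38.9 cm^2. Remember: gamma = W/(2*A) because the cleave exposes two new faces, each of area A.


Convert: A = 38.9 cm^2 = 0.00389 m^2, W = 10.6 mJ = 0.0106 J
Cleaving exposes two faces of area A, so total new surface = 2*A and gamma = W / (2*A)
gamma = 0.0106 / (2 * 0.00389)
gamma = 1.362 J/m^2

1.362


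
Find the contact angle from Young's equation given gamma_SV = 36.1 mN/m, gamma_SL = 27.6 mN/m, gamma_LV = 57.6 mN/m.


cos(theta) = (gamma_SV - gamma_SL) / gamma_LV
cos(theta) = (36.1 - 27.6) / 57.6
cos(theta) = 0.147569
theta = arccos(0.147569) = 81.51 degrees

81.51


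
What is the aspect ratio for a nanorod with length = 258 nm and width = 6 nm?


Aspect ratio AR = length / diameter
AR = 258 / 6
AR = 43.0

43.0


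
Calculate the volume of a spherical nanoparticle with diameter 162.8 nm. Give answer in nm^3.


Radius r = 162.8/2 = 81.4 nm
Volume V = (4/3) * pi * r^3
V = (4/3) * pi * (81.4)^3
V = 2259237.17 nm^3

2259237.17


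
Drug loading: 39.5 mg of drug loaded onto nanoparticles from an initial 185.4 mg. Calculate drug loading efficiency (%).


Drug loading efficiency = (drug loaded / drug initial) * 100
DLE = 39.5 / 185.4 * 100
DLE = 0.2131 * 100
DLE = 21.31%

21.31


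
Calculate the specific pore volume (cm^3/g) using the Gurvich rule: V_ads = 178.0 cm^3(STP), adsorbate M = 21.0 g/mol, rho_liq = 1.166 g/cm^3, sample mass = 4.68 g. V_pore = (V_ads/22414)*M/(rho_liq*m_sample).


Moles adsorbed n = V_ads / 22414 = 178.0 / 22414 = 7.941465e-03 mol
Liquid volume V_liq = n * M / rho_liq = 7.941465e-03 * 21.0 / 1.166 = 0.14303 cm^3
Specific pore volume V_pore = V_liq / m_sample = 0.14303 / 4.68
V_pore = 0.0306 cm^3/g

0.0306


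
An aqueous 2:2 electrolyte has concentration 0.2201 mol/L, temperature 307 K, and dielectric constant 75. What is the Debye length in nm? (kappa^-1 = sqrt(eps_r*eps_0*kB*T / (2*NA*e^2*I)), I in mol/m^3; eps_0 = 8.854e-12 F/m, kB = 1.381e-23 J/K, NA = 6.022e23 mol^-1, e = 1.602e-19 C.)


Ionic strength I = 0.2201 * 2^2 * 1000 = 880.4 mol/m^3
kappa^-1 = sqrt(75 * 8.854e-12 * 1.381e-23 * 307 / (2 * 6.022e23 * (1.602e-19)^2 * 880.4))
kappa^-1 = 0.322 nm

0.322


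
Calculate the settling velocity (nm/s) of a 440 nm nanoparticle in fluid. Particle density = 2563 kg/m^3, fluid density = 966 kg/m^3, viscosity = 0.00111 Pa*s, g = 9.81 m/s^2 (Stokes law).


Radius R = 440/2 nm = 2.2e-07 m
Density difference = 2563 - 966 = 1597 kg/m^3
v = 2 * R^2 * (rho_p - rho_f) * g / (9 * eta)
v = 2 * (2.2e-07)^2 * 1597 * 9.81 / (9 * 0.00111)
v = 1.51804e-07 m/s = 151.8042 nm/s

151.8042


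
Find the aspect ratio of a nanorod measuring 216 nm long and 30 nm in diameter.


Aspect ratio AR = length / diameter
AR = 216 / 30
AR = 7.2

7.2


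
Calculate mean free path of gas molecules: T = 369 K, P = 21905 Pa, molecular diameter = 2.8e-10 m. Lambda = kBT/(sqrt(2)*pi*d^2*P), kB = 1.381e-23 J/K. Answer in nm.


Mean free path: lambda = kB*T / (sqrt(2) * pi * d^2 * P)
lambda = 1.381e-23 * 369 / (sqrt(2) * pi * (2.8e-10)^2 * 21905)
lambda = 6.67876e-07 m
lambda = 667.88 nm

667.88


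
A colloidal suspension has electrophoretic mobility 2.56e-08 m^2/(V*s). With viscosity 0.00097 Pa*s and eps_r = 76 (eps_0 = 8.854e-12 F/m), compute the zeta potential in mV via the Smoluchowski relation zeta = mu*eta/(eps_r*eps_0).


Smoluchowski equation: zeta = mu * eta / (eps_r * eps_0)
zeta = 2.56e-08 * 0.00097 / (76 * 8.854e-12)
zeta = 0.036903 V = 36.9 mV

36.9


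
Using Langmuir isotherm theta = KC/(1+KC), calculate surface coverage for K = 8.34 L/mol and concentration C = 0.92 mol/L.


Langmuir isotherm: theta = K*C / (1 + K*C)
K*C = 8.34 * 0.92 = 7.6728
theta = 7.6728 / (1 + 7.6728) = 7.6728 / 8.6728
theta = 0.8847

0.8847


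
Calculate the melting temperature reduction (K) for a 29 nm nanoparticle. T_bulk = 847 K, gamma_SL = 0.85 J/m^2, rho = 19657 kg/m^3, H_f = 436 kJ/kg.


Radius R = 29/2 = 14.5 nm = 1.45e-08 m
Convert H_f = 436 kJ/kg = 436000 J/kg
dT = 2 * gamma_SL * T_bulk / (rho * H_f * R)
dT = 2 * 0.85 * 847 / (19657 * 436000 * 1.45e-08)
dT = 11.6 K

11.6


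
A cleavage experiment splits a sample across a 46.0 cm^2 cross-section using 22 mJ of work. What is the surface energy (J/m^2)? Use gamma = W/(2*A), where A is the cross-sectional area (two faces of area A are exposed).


Convert: A = 46.0 cm^2 = 0.0046 m^2, W = 22 mJ = 0.022 J
Cleaving exposes two faces of area A, so total new surface = 2*A and gamma = W / (2*A)
gamma = 0.022 / (2 * 0.0046)
gamma = 2.391 J/m^2

2.391


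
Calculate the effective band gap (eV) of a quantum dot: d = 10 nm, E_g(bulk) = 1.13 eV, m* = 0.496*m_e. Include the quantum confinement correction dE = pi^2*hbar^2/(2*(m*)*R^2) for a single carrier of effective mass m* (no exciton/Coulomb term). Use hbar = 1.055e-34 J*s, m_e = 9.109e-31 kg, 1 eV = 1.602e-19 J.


Radius R = 10/2 nm = 5e-09 m
Confinement energy dE = pi^2 * hbar^2 / (2 * m_eff * m_e * R^2)
dE = pi^2 * (1.055e-34)^2 / (2 * 0.496 * 9.109e-31 * (5e-09)^2) J, divided by 1.602e-19 J/eV
dE = 0.0304 eV
Total band gap = E_g(bulk) + dE = 1.13 + 0.0304 = 1.1604 eV

1.1604


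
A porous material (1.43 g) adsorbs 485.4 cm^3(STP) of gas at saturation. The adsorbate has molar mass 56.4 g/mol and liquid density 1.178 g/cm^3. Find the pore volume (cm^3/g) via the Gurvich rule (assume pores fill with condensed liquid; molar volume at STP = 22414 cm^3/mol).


Moles adsorbed n = V_ads / 22414 = 485.4 / 22414 = 2.165611e-02 mol
Liquid volume V_liq = n * M / rho_liq = 2.165611e-02 * 56.4 / 1.178 = 1.03685 cm^3
Specific pore volume V_pore = V_liq / m_sample = 1.03685 / 1.43
V_pore = 0.7251 cm^3/g

0.7251


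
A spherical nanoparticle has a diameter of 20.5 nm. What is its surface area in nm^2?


Radius r = 20.5/2 = 10.25 nm
Surface area SA = 4 * pi * r^2
SA = 4 * pi * (10.25)^2
SA = 1320.25 nm^2

1320.25


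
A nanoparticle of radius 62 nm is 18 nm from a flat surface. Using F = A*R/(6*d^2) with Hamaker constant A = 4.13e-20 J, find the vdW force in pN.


Convert to SI: R = 62 nm = 6.2e-08 m, d = 18 nm = 1.8e-08 m
F = A * R / (6 * d^2)
F = 4.13e-20 * 6.2e-08 / (6 * (1.8e-08)^2)
F = 1.31718e-12 N = 1.317 pN

1.317


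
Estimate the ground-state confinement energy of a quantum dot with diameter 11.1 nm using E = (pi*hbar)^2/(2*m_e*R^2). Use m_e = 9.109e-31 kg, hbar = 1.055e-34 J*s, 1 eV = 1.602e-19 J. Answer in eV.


Radius R = 11.1/2 = 5.55 nm = 5.55e-09 m
E = (pi * 1.055e-34)^2 / (2 * 9.109e-31 * (5.55e-09)^2)
E(J) = 1.95757e-21
E = E(J) / 1.602e-19 = 0.0122 eV

0.0122


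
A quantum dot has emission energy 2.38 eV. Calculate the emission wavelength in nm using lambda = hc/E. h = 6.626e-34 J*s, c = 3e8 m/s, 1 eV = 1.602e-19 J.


Convert energy: E = 2.38 eV = 2.38 * 1.602e-19 = 3.81276e-19 J
lambda = h*c / E = 6.626e-34 * 3e8 / 3.81276e-19
lambda = 5.21355e-07 m = 521.4 nm

521.4


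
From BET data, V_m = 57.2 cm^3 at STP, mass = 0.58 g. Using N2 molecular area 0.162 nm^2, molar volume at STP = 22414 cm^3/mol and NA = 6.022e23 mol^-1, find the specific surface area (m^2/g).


Number of moles in monolayer = V_m / 22414 = 57.2 / 22414 = 0.00255198
Number of molecules = moles * NA = 0.00255198 * 6.022e23
SA = molecules * sigma / mass
SA = (57.2 / 22414) * 6.022e23 * 0.162e-18 / 0.58
SA = 429.2 m^2/g

429.2


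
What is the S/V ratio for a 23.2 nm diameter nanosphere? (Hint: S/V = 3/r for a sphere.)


Radius r = 23.2/2 = 11.6 nm
S/V = 3 / r = 3 / 11.6
S/V = 0.2586 nm^-1

0.2586


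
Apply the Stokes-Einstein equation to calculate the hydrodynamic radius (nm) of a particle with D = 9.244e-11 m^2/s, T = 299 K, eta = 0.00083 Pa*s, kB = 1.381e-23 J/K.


Stokes-Einstein: R = kB*T / (6*pi*eta*D)
R = 1.381e-23 * 299 / (6 * pi * 0.00083 * 9.244e-11)
R = 2.85513e-09 m = 2.86 nm

2.86


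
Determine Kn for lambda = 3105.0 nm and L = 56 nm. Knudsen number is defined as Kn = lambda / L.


Knudsen number Kn = lambda / L
Kn = 3105.0 / 56
Kn = 55.4464

55.4464


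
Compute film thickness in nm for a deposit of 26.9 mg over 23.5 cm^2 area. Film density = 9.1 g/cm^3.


Convert: m = 26.9 mg = 2.6900e-05 kg, A = 23.5 cm^2 = 2.3500e-03 m^2, rho = 9.1 g/cm^3 = 9100 kg/m^3
t = m / (A * rho)
t = 2.6900e-05 / (2.3500e-03 * 9100)
t = 1.2579e-06 m = 1257.9 nm

1257.9


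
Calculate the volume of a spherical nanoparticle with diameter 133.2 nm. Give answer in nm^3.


Radius r = 133.2/2 = 66.6 nm
Volume V = (4/3) * pi * r^3
V = (4/3) * pi * (66.6)^3
V = 1237403.38 nm^3

1237403.38


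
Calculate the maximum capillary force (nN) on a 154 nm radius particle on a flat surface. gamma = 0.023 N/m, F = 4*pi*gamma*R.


Convert radius: R = 154 nm = 1.54e-07 m
F = 4 * pi * gamma * R
F = 4 * pi * 0.023 * 1.54e-07
F = 4.45101e-08 N = 44.5101 nN

44.5101


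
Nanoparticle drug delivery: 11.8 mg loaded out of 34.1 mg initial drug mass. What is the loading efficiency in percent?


Drug loading efficiency = (drug loaded / drug initial) * 100
DLE = 11.8 / 34.1 * 100
DLE = 0.346 * 100
DLE = 34.6%

34.6


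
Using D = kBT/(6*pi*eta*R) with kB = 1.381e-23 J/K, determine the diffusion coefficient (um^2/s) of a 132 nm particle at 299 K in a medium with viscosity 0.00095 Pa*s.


Radius R = 132/2 = 66 nm = 6.6e-08 m
D = kB*T / (6*pi*eta*R)
D = 1.381e-23 * 299 / (6 * pi * 0.00095 * 6.6e-08)
D = 3.49379e-12 m^2/s = 3.494 um^2/s

3.494


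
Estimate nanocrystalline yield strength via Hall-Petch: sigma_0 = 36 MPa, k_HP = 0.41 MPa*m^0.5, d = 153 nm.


d = 153 nm = 1.53e-07 m
sqrt(d) = 0.0003911521
Hall-Petch contribution = k / sqrt(d) = 0.41 / 0.0003911521 = 1048.2 MPa
sigma = sigma_0 + k/sqrt(d) = 36 + 1048.2 = 1084.2 MPa

1084.2


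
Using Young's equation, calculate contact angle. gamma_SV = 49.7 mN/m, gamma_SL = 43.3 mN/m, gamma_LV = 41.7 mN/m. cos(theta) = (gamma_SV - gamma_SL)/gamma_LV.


cos(theta) = (gamma_SV - gamma_SL) / gamma_LV
cos(theta) = (49.7 - 43.3) / 41.7
cos(theta) = 0.153477
theta = arccos(0.153477) = 81.17 degrees

81.17


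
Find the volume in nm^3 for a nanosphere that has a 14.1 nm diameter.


Radius r = 14.1/2 = 7.05 nm
Volume V = (4/3) * pi * r^3
V = (4/3) * pi * (7.05)^3
V = 1467.76 nm^3

1467.76


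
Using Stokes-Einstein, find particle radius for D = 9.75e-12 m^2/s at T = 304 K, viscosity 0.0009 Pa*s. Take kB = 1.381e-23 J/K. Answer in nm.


Stokes-Einstein: R = kB*T / (6*pi*eta*D)
R = 1.381e-23 * 304 / (6 * pi * 0.0009 * 9.75e-12)
R = 2.53816e-08 m = 25.38 nm

25.38


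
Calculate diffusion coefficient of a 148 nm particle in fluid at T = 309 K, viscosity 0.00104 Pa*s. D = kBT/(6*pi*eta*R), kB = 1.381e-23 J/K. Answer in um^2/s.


Radius R = 148/2 = 74 nm = 7.4e-08 m
D = kB*T / (6*pi*eta*R)
D = 1.381e-23 * 309 / (6 * pi * 0.00104 * 7.4e-08)
D = 2.94162e-12 m^2/s = 2.942 um^2/s

2.942


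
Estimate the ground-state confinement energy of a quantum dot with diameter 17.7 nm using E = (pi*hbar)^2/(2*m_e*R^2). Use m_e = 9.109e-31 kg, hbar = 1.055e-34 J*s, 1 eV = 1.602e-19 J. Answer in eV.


Radius R = 17.7/2 = 8.85 nm = 8.85e-09 m
E = (pi * 1.055e-34)^2 / (2 * 9.109e-31 * (8.85e-09)^2)
E(J) = 7.6987e-22
E = E(J) / 1.602e-19 = 0.0048 eV

0.0048


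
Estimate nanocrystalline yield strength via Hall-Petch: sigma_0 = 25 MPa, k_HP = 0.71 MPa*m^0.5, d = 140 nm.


d = 140 nm = 1.4e-07 m
sqrt(d) = 0.0003741657
Hall-Petch contribution = k / sqrt(d) = 0.71 / 0.0003741657 = 1897.6 MPa
sigma = sigma_0 + k/sqrt(d) = 25 + 1897.6 = 1922.6 MPa

1922.6


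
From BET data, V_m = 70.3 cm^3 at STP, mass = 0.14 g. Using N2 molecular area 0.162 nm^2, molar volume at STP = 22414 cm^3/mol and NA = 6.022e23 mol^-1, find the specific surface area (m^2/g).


Number of moles in monolayer = V_m / 22414 = 70.3 / 22414 = 0.00313643
Number of molecules = moles * NA = 0.00313643 * 6.022e23
SA = molecules * sigma / mass
SA = (70.3 / 22414) * 6.022e23 * 0.162e-18 / 0.14
SA = 2185.6 m^2/g

2185.6


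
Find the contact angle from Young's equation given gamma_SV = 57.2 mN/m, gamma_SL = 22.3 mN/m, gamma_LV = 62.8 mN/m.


cos(theta) = (gamma_SV - gamma_SL) / gamma_LV
cos(theta) = (57.2 - 22.3) / 62.8
cos(theta) = 0.555732
theta = arccos(0.555732) = 56.24 degrees

56.24


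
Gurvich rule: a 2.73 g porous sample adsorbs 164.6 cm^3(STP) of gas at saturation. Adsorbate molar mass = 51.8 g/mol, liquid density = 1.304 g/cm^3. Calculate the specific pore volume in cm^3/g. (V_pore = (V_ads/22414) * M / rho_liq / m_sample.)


Moles adsorbed n = V_ads / 22414 = 164.6 / 22414 = 7.343625e-03 mol
Liquid volume V_liq = n * M / rho_liq = 7.343625e-03 * 51.8 / 1.304 = 0.29172 cm^3
Specific pore volume V_pore = V_liq / m_sample = 0.29172 / 2.73
V_pore = 0.1069 cm^3/g

0.1069


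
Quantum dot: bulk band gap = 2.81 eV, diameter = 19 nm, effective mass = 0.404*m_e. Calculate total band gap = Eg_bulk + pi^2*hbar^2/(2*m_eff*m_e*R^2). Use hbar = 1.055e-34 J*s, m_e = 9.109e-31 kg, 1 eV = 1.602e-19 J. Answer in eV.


Radius R = 19/2 nm = 9.5e-09 m
Confinement energy dE = pi^2 * hbar^2 / (2 * m_eff * m_e * R^2)
dE = pi^2 * (1.055e-34)^2 / (2 * 0.404 * 9.109e-31 * (9.5e-09)^2) J, divided by 1.602e-19 J/eV
dE = 0.0103 eV
Total band gap = E_g(bulk) + dE = 2.81 + 0.0103 = 2.8203 eV

2.8203


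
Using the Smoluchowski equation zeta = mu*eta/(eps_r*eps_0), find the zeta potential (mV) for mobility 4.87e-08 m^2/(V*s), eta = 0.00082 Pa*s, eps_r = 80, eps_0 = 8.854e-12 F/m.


Smoluchowski equation: zeta = mu * eta / (eps_r * eps_0)
zeta = 4.87e-08 * 0.00082 / (80 * 8.854e-12)
zeta = 0.056378 V = 56.38 mV

56.38


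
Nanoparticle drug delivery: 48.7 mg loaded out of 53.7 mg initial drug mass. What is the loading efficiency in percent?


Drug loading efficiency = (drug loaded / drug initial) * 100
DLE = 48.7 / 53.7 * 100
DLE = 0.9069 * 100
DLE = 90.69%

90.69


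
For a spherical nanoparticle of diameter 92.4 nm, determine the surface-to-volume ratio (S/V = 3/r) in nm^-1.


Radius r = 92.4/2 = 46.2 nm
S/V = 3 / r = 3 / 46.2
S/V = 0.0649 nm^-1

0.0649


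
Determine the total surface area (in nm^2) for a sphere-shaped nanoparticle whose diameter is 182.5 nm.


Radius r = 182.5/2 = 91.25 nm
Surface area SA = 4 * pi * r^2
SA = 4 * pi * (91.25)^2
SA = 104634.67 nm^2

104634.67


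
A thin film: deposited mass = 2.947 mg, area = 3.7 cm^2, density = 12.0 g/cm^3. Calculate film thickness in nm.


Convert: m = 2.947 mg = 2.9470e-06 kg, A = 3.7 cm^2 = 3.7000e-04 m^2, rho = 12.0 g/cm^3 = 12000 kg/m^3
t = m / (A * rho)
t = 2.9470e-06 / (3.7000e-04 * 12000)
t = 6.6374e-07 m = 663.7 nm

663.7
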